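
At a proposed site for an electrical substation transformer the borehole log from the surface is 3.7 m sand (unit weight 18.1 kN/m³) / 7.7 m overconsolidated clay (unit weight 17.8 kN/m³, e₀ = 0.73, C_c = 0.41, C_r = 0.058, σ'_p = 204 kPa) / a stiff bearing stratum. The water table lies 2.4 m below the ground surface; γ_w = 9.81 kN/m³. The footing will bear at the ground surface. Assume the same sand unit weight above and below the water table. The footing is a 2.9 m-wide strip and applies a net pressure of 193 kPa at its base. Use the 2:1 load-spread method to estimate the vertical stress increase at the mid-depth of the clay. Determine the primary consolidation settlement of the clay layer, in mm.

S_c ≈ 54.8 mm

Mid-depth of clay below the ground surface: z = 3.7 + 7.7/2 = 7.55 m.
Total vertical stress at mid-clay: σ_v = 18.1×3.7 + 17.8×3.85 = 135.5 kPa.
Pore pressure: u = 9.81×(7.55 − 2.4) = 50.522 kPa.
Initial effective stress: σ'_0 = σ_v − u = 135.5 − 50.522 = 84.978 kPa.
Stress increase at mid-clay by the 2:1 spreading method:
Δσ = qB/(B+z) = 193×2.9/(2.9+7.55) = 53.56 kPa
Final effective stress: σ'_f = 84.978 + 53.56 = 138.54 kPa.
σ'_f = 138.54 ≤ σ'_p = 204 kPa, so the clay remains overconsolidated and only the recompression index applies:
S_c = C_r·H/(1+e₀)·log₁₀(σ'_f/σ'_0) = 0.058×7.7/1.73×log₁₀(138.54/84.978)
    = 0.25815 × 0.21227 = 0.0548 m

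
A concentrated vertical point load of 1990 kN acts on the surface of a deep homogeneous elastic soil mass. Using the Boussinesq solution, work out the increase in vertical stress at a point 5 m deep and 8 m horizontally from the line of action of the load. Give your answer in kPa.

Boussinesq vertical stress below a point load on an elastic half-space:
Δσ_z = 3P/(2πz²) · [1 + (r/z)²]^(−5/2)
r/z = 8/5 = 1.6; [1+(r/z)²]^(−5/2) = 0.041819.
Δσ_z = 3×1990/(2π×5²) × 0.041819 = 38.006 × 0.041819 = 1.589 kPa

Δσ_z ≈ 1.59 kPa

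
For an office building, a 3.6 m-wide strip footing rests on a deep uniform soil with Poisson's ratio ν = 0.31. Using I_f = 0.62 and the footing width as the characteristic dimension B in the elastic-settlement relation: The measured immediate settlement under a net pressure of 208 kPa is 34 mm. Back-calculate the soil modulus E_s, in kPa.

E_s ≈ 12300 kPa

S_e = q·B·(1−ν²)/E_s · I_f  ⇒  E_s = q·B·(1−ν²)·I_f / S_e.
E_s = 208 × 3.6 × 0.9039 × 0.62 / 0.034 = 12340 kPa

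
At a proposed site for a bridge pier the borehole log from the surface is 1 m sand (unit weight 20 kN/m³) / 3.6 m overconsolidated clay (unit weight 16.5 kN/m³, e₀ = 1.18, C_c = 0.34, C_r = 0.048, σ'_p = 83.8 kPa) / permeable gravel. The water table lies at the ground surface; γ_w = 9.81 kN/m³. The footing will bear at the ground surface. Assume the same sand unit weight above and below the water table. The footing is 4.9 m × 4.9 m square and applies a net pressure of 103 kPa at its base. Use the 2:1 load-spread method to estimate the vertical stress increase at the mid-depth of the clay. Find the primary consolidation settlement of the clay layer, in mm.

Mid-depth of clay below the ground surface: z = 1 + 3.6/2 = 2.8 m.
Total vertical stress at mid-clay: σ_v = 20×1 + 16.5×1.8 = 49.7 kPa.
Pore pressure: u = 9.81×(2.8 − 0) = 27.468 kPa.
Initial effective stress: σ'_0 = σ_v − u = 49.7 − 27.468 = 22.232 kPa.
Stress increase at mid-clay by the 2:1 spreading method:
Δσ = qBL/((B+z)(L+z)) = 103×4.9×4.9/((4.9+2.8)(4.9+2.8)) = 41.711 kPa
Final effective stress: σ'_f = 22.232 + 41.711 = 63.943 kPa.
σ'_f = 63.943 ≤ σ'_p = 83.8 kPa, so the clay remains overconsolidated and only the recompression index applies:
S_c = C_r·H/(1+e₀)·log₁₀(σ'_f/σ'_0) = 0.048×3.6/2.18×log₁₀(63.943/22.232)
    = 0.079267 × 0.45881 = 0.03637 m

S_c ≈ 36.4 mm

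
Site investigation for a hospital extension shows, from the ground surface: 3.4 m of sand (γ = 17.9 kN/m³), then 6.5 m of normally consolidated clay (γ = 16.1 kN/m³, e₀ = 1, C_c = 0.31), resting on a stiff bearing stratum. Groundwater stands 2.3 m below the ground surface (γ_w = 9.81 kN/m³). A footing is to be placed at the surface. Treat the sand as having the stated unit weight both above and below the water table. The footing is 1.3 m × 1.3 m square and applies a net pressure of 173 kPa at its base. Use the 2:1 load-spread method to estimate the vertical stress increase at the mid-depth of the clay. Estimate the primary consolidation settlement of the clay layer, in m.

S_c ≈ 0.0278 m

Mid-depth of clay below the ground surface: z = 3.4 + 6.5/2 = 6.65 m.
Total vertical stress at mid-clay: σ_v = 17.9×3.4 + 16.1×3.25 = 113.19 kPa.
Pore pressure: u = 9.81×(6.65 − 2.3) = 42.673 kPa.
Initial effective stress: σ'_0 = σ_v − u = 113.19 − 42.673 = 70.517 kPa.
Stress increase at mid-clay by the 2:1 spreading method:
Δσ = qBL/((B+z)(L+z)) = 173×1.3×1.3/((1.3+6.65)(1.3+6.65)) = 4.6259 kPa
Final effective stress: σ'_f = σ'_0 + Δσ = 70.517 + 4.6259 = 75.143 kPa.
Normally consolidated clay, so the full stress increment lies on the virgin compression line:
S_c = C_c·H/(1+e₀)·log₁₀(σ'_f/σ'_0) = 0.31×6.5/(1+1)×log₁₀(75.143/70.517)
    = 1.0075 × 0.027595 = 0.0278 m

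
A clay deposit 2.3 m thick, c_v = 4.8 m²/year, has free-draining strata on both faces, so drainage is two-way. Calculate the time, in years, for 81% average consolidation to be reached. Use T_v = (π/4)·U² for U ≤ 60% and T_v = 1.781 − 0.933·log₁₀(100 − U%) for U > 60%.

t ≈ 0.162 years

Drainage path length: H_d = H/2 = 1.15 m (double drainage).
U > 60%: T_v = 1.781 − 0.933·log₁₀(100 − 81) = 0.58792.
t = T_v·H_d²/c_v = 0.58792×1.15²/4.8 = 0.162 years.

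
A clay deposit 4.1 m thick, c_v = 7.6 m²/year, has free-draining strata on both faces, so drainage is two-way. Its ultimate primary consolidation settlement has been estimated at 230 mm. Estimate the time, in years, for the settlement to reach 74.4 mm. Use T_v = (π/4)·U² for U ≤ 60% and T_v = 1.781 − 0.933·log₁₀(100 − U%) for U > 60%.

t ≈ 0.0454 years

Drainage path length: H_d = H/2 = 2.05 m (double drainage).
U = S(t)/S_ult = 74.4/230 = 0.3235.
U ≤ 60%: T_v = (π/4)·U² = (π/4)×0.32348² = 0.082183.
t = T_v·H_d²/c_v = 0.082183×2.05²/7.6 = 0.04544 years.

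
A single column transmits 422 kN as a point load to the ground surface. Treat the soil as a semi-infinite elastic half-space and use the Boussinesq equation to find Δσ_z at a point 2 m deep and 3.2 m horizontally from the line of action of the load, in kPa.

Boussinesq vertical stress below a point load on an elastic half-space:
Δσ_z = 3P/(2πz²) · [1 + (r/z)²]^(−5/2)
r/z = 3.2/2 = 1.6; [1+(r/z)²]^(−5/2) = 0.041819.
Δσ_z = 3×422/(2π×2²) × 0.041819 = 50.373 × 0.041819 = 2.107 kPa

Δσ_z ≈ 2.11 kPa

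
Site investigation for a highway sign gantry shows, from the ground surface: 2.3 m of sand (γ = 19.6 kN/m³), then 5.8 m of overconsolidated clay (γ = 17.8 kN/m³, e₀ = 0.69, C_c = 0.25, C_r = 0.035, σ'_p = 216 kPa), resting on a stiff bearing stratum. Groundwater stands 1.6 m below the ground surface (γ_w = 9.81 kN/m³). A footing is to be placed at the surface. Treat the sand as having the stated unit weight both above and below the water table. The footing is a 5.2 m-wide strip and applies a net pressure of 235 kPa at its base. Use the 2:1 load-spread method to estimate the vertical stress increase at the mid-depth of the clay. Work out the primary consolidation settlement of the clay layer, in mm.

S_c ≈ 55.8 mm

Mid-depth of clay below the ground surface: z = 2.3 + 5.8/2 = 5.2 m.
Total vertical stress at mid-clay: σ_v = 19.6×2.3 + 17.8×2.9 = 96.7 kPa.
Pore pressure: u = 9.81×(5.2 − 1.6) = 35.316 kPa.
Initial effective stress: σ'_0 = σ_v − u = 96.7 − 35.316 = 61.384 kPa.
Stress increase at mid-clay by the 2:1 spreading method:
Δσ = qB/(B+z) = 235×5.2/(5.2+5.2) = 117.5 kPa
Final effective stress: σ'_f = 61.384 + 117.5 = 178.88 kPa.
σ'_f = 178.88 ≤ σ'_p = 216 kPa, so the clay remains overconsolidated and only the recompression index applies:
S_c = C_r·H/(1+e₀)·log₁₀(σ'_f/σ'_0) = 0.035×5.8/1.69×log₁₀(178.88/61.384)
    = 0.12012 × 0.46451 = 0.0558 m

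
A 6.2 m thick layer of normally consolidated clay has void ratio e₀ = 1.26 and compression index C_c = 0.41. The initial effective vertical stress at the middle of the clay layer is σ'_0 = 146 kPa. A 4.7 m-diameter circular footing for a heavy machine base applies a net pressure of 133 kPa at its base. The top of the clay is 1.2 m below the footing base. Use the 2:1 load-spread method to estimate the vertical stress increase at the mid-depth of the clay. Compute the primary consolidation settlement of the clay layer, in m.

S_c ≈ 0.108 m

Mid-depth of clay below the footing base: z = 1.2 + 6.2/2 = 4.3 m.
Stress increase at mid-clay by the 2:1 spreading method:
Δσ ≈ qD²/(D+z)² = 133×4.7²/(4.7+4.3)² = 36.271 kPa
Final effective stress: σ'_f = σ'_0 + Δσ = 146 + 36.271 = 182.27 kPa.
Normally consolidated clay, so the full stress increment lies on the virgin compression line:
S_c = C_c·H/(1+e₀)·log₁₀(σ'_f/σ'_0) = 0.41×6.2/(1+1.26)×log₁₀(182.27/146)
    = 1.1248 × 0.096362 = 0.1084 m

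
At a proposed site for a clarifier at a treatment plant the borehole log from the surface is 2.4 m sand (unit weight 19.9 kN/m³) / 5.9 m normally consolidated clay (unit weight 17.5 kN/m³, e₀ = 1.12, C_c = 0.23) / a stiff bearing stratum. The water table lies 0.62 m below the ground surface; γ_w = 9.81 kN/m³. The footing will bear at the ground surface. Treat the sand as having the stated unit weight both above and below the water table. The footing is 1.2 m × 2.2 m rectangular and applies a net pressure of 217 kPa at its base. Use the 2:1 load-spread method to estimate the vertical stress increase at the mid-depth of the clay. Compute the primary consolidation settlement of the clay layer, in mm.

S_c ≈ 55 mm

Mid-depth of clay below the ground surface: z = 2.4 + 5.9/2 = 5.35 m.
Total vertical stress at mid-clay: σ_v = 19.9×2.4 + 17.5×2.95 = 99.385 kPa.
Pore pressure: u = 9.81×(5.35 − 0.62) = 46.401 kPa.
Initial effective stress: σ'_0 = σ_v − u = 99.385 − 46.401 = 52.984 kPa.
Stress increase at mid-clay by the 2:1 spreading method:
Δσ = qBL/((B+z)(L+z)) = 217×1.2×2.2/((1.2+5.35)(2.2+5.35)) = 11.584 kPa
Final effective stress: σ'_f = σ'_0 + Δσ = 52.984 + 11.584 = 64.568 kPa.
Normally consolidated clay, so the full stress increment lies on the virgin compression line:
S_c = C_c·H/(1+e₀)·log₁₀(σ'_f/σ'_0) = 0.23×5.9/(1+1.12)×log₁₀(64.568/52.984)
    = 0.64009 × 0.085873 = 0.05497 m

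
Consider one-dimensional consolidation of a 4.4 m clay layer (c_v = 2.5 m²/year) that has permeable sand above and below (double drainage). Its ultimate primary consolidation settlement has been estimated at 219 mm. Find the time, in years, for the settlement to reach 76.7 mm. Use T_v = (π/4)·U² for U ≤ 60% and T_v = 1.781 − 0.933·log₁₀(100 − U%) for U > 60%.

Drainage path length: H_d = H/2 = 2.2 m (double drainage).
U = S(t)/S_ult = 76.7/219 = 0.3502.
U ≤ 60%: T_v = (π/4)·U² = (π/4)×0.35023² = 0.096337.
t = T_v·H_d²/c_v = 0.096337×2.2²/2.5 = 0.1865 years.

t ≈ 0.187 years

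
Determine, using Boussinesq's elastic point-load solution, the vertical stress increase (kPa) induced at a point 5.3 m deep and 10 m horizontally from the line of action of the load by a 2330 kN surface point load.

Boussinesq vertical stress below a point load on an elastic half-space:
Δσ_z = 3P/(2πz²) · [1 + (r/z)²]^(−5/2)
r/z = 10/5.3 = 1.8868; [1+(r/z)²]^(−5/2) = 0.022521.
Δσ_z = 3×2330/(2π×5.3²) × 0.022521 = 39.605 × 0.022521 = 0.8919 kPa

Δσ_z ≈ 0.892 kPa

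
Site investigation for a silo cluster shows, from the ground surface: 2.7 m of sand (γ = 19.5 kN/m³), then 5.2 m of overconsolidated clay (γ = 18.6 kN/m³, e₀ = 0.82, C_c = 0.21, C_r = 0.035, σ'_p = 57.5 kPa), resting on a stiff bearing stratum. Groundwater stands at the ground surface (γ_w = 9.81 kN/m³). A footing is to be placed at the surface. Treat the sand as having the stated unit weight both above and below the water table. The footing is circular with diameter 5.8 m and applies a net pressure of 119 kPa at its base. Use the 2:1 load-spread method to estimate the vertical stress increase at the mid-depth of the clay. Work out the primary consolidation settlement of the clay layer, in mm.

Mid-depth of clay below the ground surface: z = 2.7 + 5.2/2 = 5.3 m.
Total vertical stress at mid-clay: σ_v = 19.5×2.7 + 18.6×2.6 = 101.01 kPa.
Pore pressure: u = 9.81×(5.3 − 0) = 51.993 kPa.
Initial effective stress: σ'_0 = σ_v − u = 101.01 − 51.993 = 49.017 kPa.
Stress increase at mid-clay by the 2:1 spreading method:
Δσ ≈ qD²/(D+z)² = 119×5.8²/(5.8+5.3)² = 32.491 kPa
Final effective stress: σ'_f = 49.017 + 32.491 = 81.508 kPa.
σ'_f = 81.508 > σ'_p = 57.5 kPa, so the stress path crosses the preconsolidation pressure — recompression up to σ'_p, then virgin compression beyond:
S_c = H/(1+e₀)·[C_r·log₁₀(σ'_p/σ'_0) + C_c·log₁₀(σ'_f/σ'_p)]
    = 5.2/1.82 × [0.035×log₁₀(57.5/49.017) + 0.21×log₁₀(81.508/57.5)]
    = 2.8571 × [0.0024262 + 0.031822] = 0.09785 m

S_c ≈ 97.9 mm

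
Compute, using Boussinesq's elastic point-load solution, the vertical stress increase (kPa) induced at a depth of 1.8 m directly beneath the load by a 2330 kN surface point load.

Δσ_z ≈ 343 kPa

Boussinesq vertical stress below a point load on an elastic half-space:
Δσ_z = 3P/(2πz²) · [1 + (r/z)²]^(−5/2)
r/z = 0/1.8 = 0; [1+(r/z)²]^(−5/2) = 1.
Δσ_z = 3×2330/(2π×1.8²) × 1 = 343.36 × 1 = 343.4 kPa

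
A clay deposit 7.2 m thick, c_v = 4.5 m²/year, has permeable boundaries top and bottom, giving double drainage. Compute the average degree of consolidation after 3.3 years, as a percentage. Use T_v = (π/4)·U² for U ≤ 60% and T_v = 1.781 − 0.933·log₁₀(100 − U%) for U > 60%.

U ≈ 95.2 %

Drainage path length: H_d = H/2 = 3.6 m (double drainage).
T_v = c_v·t/H_d² = 4.5×3.3/3.6² = 1.1458.
T_v = 1.1458 corresponds to the U > 60% branch:
U = 1 − 10^((1.781 − T_v)/0.933)/100 = 0.952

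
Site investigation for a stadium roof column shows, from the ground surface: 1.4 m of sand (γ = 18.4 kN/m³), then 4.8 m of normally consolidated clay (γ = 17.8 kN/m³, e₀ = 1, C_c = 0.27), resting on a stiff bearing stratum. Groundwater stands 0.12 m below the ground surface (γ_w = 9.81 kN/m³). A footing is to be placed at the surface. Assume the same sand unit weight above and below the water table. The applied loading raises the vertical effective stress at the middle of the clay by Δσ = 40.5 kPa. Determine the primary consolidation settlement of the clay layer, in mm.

Mid-depth of clay below the ground surface: z = 1.4 + 4.8/2 = 3.8 m.
Total vertical stress at mid-clay: σ_v = 18.4×1.4 + 17.8×2.4 = 68.48 kPa.
Pore pressure: u = 9.81×(3.8 − 0.12) = 36.101 kPa.
Initial effective stress: σ'_0 = σ_v − u = 68.48 − 36.101 = 32.379 kPa.
Final effective stress: σ'_f = σ'_0 + Δσ = 32.379 + 40.5 = 72.879 kPa.
Normally consolidated clay, so the full stress increment lies on the virgin compression line:
S_c = C_c·H/(1+e₀)·log₁₀(σ'_f/σ'_0) = 0.27×4.8/(1+1)×log₁₀(72.879/32.379)
    = 0.648 × 0.35234 = 0.2283 m

S_c ≈ 228 mm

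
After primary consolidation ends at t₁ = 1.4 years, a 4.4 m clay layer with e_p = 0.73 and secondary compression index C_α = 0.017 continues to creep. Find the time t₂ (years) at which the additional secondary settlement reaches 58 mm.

t₂ ≈ 30.7 years

S_s = C_α·H/(1+e_p)·log₁₀(t₂/t₁) ⇒ log₁₀(t₂/t₁) = S_s·(1+e_p)/(C_α·H).
log₁₀(t₂/t₁) = 0.058 × (1+0.73) / (0.017×4.4) = 1.341
t₂ = t₁ × 10^1.341 = 1.4 × 21.95 = 30.73 years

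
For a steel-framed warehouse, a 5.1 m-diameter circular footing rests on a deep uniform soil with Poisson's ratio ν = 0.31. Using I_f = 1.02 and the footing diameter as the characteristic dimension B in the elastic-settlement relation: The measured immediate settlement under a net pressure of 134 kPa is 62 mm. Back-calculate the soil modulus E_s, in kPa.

E_s ≈ 10200 kPa

S_e = q·B·(1−ν²)/E_s · I_f  ⇒  E_s = q·B·(1−ν²)·I_f / S_e.
E_s = 134 × 5.1 × 0.9039 × 1.02 / 0.062 = 10160 kPa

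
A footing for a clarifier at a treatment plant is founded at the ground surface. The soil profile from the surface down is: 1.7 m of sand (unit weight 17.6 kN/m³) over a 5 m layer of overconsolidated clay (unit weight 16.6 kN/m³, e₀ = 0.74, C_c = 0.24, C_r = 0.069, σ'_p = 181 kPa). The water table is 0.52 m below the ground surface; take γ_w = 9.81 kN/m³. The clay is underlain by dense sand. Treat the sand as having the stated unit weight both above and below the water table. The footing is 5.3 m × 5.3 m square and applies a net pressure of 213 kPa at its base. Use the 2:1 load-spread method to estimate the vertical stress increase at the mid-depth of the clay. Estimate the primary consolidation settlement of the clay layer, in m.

Mid-depth of clay below the ground surface: z = 1.7 + 5/2 = 4.2 m.
Total vertical stress at mid-clay: σ_v = 17.6×1.7 + 16.6×2.5 = 71.42 kPa.
Pore pressure: u = 9.81×(4.2 − 0.52) = 36.101 kPa.
Initial effective stress: σ'_0 = σ_v − u = 71.42 − 36.101 = 35.319 kPa.
Stress increase at mid-clay by the 2:1 spreading method:
Δσ = qBL/((B+z)(L+z)) = 213×5.3×5.3/((5.3+4.2)(5.3+4.2)) = 66.296 kPa
Final effective stress: σ'_f = 35.319 + 66.296 = 101.62 kPa.
σ'_f = 101.62 ≤ σ'_p = 181 kPa, so the clay remains overconsolidated and only the recompression index applies:
S_c = C_r·H/(1+e₀)·log₁₀(σ'_f/σ'_0) = 0.069×5/1.74×log₁₀(101.62/35.319)
    = 0.19828 × 0.45897 = 0.091 m

S_c ≈ 0.091 m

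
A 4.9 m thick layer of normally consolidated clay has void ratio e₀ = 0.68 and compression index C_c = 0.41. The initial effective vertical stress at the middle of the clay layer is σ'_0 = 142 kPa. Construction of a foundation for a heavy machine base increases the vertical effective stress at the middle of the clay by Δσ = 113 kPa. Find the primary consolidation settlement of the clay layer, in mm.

S_c ≈ 304 mm

Final effective stress: σ'_f = σ'_0 + Δσ = 142 + 113 = 255 kPa.
Normally consolidated clay, so the full stress increment lies on the virgin compression line:
S_c = C_c·H/(1+e₀)·log₁₀(σ'_f/σ'_0) = 0.41×4.9/(1+0.68)×log₁₀(255/142)
    = 1.1958 × 0.25425 = 0.304 m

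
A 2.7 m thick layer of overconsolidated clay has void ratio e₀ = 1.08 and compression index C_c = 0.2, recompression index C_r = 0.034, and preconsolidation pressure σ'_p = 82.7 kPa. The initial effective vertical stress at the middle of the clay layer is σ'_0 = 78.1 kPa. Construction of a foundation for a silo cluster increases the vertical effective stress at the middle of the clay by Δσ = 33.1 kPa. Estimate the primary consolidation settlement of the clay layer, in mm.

Final effective stress: σ'_f = 78.1 + 33.1 = 111.2 kPa.
σ'_f = 111.2 > σ'_p = 82.7 kPa, so the stress path crosses the preconsolidation pressure — recompression up to σ'_p, then virgin compression beyond:
S_c = H/(1+e₀)·[C_r·log₁₀(σ'_p/σ'_0) + C_c·log₁₀(σ'_f/σ'_p)]
    = 2.7/2.08 × [0.034×log₁₀(82.7/78.1) + 0.2×log₁₀(111.2/82.7)]
    = 1.2981 × [0.00084505 + 0.02572] = 0.03448 m

S_c ≈ 34.5 mm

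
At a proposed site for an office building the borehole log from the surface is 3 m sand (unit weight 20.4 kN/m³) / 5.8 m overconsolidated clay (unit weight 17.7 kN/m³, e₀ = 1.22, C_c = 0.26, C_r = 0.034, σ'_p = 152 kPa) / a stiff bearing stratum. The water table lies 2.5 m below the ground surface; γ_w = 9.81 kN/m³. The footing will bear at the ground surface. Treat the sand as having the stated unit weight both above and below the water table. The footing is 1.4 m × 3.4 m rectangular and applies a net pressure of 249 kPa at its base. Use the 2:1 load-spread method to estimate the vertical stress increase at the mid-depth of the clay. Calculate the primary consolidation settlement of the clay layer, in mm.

Mid-depth of clay below the ground surface: z = 3 + 5.8/2 = 5.9 m.
Total vertical stress at mid-clay: σ_v = 20.4×3 + 17.7×2.9 = 112.53 kPa.
Pore pressure: u = 9.81×(5.9 − 2.5) = 33.354 kPa.
Initial effective stress: σ'_0 = σ_v − u = 112.53 − 33.354 = 79.176 kPa.
Stress increase at mid-clay by the 2:1 spreading method:
Δσ = qBL/((B+z)(L+z)) = 249×1.4×3.4/((1.4+5.9)(3.4+5.9)) = 17.458 kPa
Final effective stress: σ'_f = 79.176 + 17.458 = 96.634 kPa.
σ'_f = 96.634 ≤ σ'_p = 152 kPa, so the clay remains overconsolidated and only the recompression index applies:
S_c = C_r·H/(1+e₀)·log₁₀(σ'_f/σ'_0) = 0.034×5.8/2.22×log₁₀(96.634/79.176)
    = 0.088828 × 0.086536 = 0.007687 m

S_c ≈ 7.69 mm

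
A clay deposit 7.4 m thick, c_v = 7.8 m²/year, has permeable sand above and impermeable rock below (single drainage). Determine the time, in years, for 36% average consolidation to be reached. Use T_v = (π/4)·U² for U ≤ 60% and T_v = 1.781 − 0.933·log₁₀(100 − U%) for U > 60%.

Drainage path length: H_d = H = 7.4 m (single drainage).
U ≤ 60%: T_v = (π/4)·U² = (π/4)×0.36² = 0.10179.
t = T_v·H_d²/c_v = 0.10179×7.4²/7.8 = 0.7146 years.

t ≈ 0.715 years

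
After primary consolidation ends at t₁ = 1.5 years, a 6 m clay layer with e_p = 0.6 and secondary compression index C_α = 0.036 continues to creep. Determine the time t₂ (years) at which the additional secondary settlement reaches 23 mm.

S_s = C_α·H/(1+e_p)·log₁₀(t₂/t₁) ⇒ log₁₀(t₂/t₁) = S_s·(1+e_p)/(C_α·H).
log₁₀(t₂/t₁) = 0.023 × (1+0.6) / (0.036×6) = 0.1704
t₂ = t₁ × 10^0.1704 = 1.5 × 1.48 = 2.221 years

t₂ ≈ 2.22 years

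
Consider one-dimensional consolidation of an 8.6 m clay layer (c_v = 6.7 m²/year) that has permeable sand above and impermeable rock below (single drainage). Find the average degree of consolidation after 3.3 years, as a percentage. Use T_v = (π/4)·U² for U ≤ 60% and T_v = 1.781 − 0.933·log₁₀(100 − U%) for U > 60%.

U ≈ 61.2 %

Drainage path length: H_d = H = 8.6 m (single drainage).
T_v = c_v·t/H_d² = 6.7×3.3/8.6² = 0.29895.
T_v = 0.29895 corresponds to the U > 60% branch:
U = 1 − 10^((1.781 − T_v)/0.933)/100 = 0.6123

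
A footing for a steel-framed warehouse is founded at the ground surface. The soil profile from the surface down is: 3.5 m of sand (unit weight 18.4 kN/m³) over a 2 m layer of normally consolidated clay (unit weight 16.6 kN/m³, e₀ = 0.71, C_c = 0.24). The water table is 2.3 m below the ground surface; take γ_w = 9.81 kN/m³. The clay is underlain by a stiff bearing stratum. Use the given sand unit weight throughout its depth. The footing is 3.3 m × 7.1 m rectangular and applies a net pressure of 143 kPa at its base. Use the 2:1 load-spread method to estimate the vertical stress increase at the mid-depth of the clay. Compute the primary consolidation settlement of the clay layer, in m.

Mid-depth of clay below the ground surface: z = 3.5 + 2/2 = 4.5 m.
Total vertical stress at mid-clay: σ_v = 18.4×3.5 + 16.6×1 = 81 kPa.
Pore pressure: u = 9.81×(4.5 − 2.3) = 21.582 kPa.
Initial effective stress: σ'_0 = σ_v − u = 81 − 21.582 = 59.418 kPa.
Stress increase at mid-clay by the 2:1 spreading method:
Δσ = qBL/((B+z)(L+z)) = 143×3.3×7.1/((3.3+4.5)(7.1+4.5)) = 37.03 kPa
Final effective stress: σ'_f = σ'_0 + Δσ = 59.418 + 37.03 = 96.448 kPa.
Normally consolidated clay, so the full stress increment lies on the virgin compression line:
S_c = C_c·H/(1+e₀)·log₁₀(σ'_f/σ'_0) = 0.24×2/(1+0.71)×log₁₀(96.448/59.418)
    = 0.2807 × 0.21038 = 0.05905 m

S_c ≈ 0.0591 m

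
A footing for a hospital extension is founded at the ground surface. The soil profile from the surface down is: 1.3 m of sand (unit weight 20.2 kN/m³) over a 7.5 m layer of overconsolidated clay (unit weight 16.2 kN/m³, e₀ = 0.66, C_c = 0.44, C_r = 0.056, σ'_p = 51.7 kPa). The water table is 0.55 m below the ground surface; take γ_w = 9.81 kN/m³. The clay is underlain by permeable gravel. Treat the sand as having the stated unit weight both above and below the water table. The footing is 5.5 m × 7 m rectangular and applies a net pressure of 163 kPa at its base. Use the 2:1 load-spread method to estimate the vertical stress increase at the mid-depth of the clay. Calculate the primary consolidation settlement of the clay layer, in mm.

Mid-depth of clay below the ground surface: z = 1.3 + 7.5/2 = 5.05 m.
Total vertical stress at mid-clay: σ_v = 20.2×1.3 + 16.2×3.75 = 87.01 kPa.
Pore pressure: u = 9.81×(5.05 − 0.55) = 44.145 kPa.
Initial effective stress: σ'_0 = σ_v − u = 87.01 − 44.145 = 42.865 kPa.
Stress increase at mid-clay by the 2:1 spreading method:
Δσ = qBL/((B+z)(L+z)) = 163×5.5×7/((5.5+5.05)(7+5.05)) = 49.364 kPa
Final effective stress: σ'_f = 42.865 + 49.364 = 92.229 kPa.
σ'_f = 92.229 > σ'_p = 51.7 kPa, so the stress path crosses the preconsolidation pressure — recompression up to σ'_p, then virgin compression beyond:
S_c = H/(1+e₀)·[C_r·log₁₀(σ'_p/σ'_0) + C_c·log₁₀(σ'_f/σ'_p)]
    = 7.5/1.66 × [0.056×log₁₀(51.7/42.865) + 0.44×log₁₀(92.229/51.7)]
    = 4.5181 × [0.0045577 + 0.11061] = 0.5203 m

S_c ≈ 520 mm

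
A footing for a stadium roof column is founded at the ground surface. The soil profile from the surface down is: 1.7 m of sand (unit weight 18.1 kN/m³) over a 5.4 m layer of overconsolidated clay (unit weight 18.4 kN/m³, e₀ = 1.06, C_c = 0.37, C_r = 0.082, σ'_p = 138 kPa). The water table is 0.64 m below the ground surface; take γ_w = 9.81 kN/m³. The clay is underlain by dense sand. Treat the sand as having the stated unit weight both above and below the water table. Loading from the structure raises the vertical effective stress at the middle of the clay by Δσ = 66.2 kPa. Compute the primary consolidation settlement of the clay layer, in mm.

S_c ≈ 86.3 mm

Mid-depth of clay below the ground surface: z = 1.7 + 5.4/2 = 4.4 m.
Total vertical stress at mid-clay: σ_v = 18.1×1.7 + 18.4×2.7 = 80.45 kPa.
Pore pressure: u = 9.81×(4.4 − 0.64) = 36.886 kPa.
Initial effective stress: σ'_0 = σ_v − u = 80.45 − 36.886 = 43.564 kPa.
Final effective stress: σ'_f = 43.564 + 66.2 = 109.76 kPa.
σ'_f = 109.76 ≤ σ'_p = 138 kPa, so the clay remains overconsolidated and only the recompression index applies:
S_c = C_r·H/(1+e₀)·log₁₀(σ'_f/σ'_0) = 0.082×5.4/2.06×log₁₀(109.76/43.564)
    = 0.21495 × 0.40132 = 0.08627 m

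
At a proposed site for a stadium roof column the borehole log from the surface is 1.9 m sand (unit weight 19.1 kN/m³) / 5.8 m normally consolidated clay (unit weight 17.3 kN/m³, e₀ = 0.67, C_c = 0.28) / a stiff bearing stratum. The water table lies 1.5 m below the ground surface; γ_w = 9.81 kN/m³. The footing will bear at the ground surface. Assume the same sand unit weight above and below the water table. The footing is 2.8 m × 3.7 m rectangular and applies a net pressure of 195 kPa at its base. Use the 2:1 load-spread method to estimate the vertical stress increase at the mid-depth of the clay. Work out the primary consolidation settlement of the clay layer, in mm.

Mid-depth of clay below the ground surface: z = 1.9 + 5.8/2 = 4.8 m.
Total vertical stress at mid-clay: σ_v = 19.1×1.9 + 17.3×2.9 = 86.46 kPa.
Pore pressure: u = 9.81×(4.8 − 1.5) = 32.373 kPa.
Initial effective stress: σ'_0 = σ_v − u = 86.46 − 32.373 = 54.087 kPa.
Stress increase at mid-clay by the 2:1 spreading method:
Δσ = qBL/((B+z)(L+z)) = 195×2.8×3.7/((2.8+4.8)(3.7+4.8)) = 31.272 kPa
Final effective stress: σ'_f = σ'_0 + Δσ = 54.087 + 31.272 = 85.359 kPa.
Normally consolidated clay, so the full stress increment lies on the virgin compression line:
S_c = C_c·H/(1+e₀)·log₁₀(σ'_f/σ'_0) = 0.28×5.8/(1+0.67)×log₁₀(85.359/54.087)
    = 0.97246 × 0.19816 = 0.1927 m

S_c ≈ 193 mm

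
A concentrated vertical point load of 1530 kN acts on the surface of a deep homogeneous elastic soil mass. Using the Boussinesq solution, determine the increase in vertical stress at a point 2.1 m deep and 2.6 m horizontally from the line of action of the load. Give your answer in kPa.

Boussinesq vertical stress below a point load on an elastic half-space:
Δσ_z = 3P/(2πz²) · [1 + (r/z)²]^(−5/2)
r/z = 2.6/2.1 = 1.2381; [1+(r/z)²]^(−5/2) = 0.097941.
Δσ_z = 3×1530/(2π×2.1²) × 0.097941 = 165.65 × 0.097941 = 16.22 kPa

Δσ_z ≈ 16.2 kPa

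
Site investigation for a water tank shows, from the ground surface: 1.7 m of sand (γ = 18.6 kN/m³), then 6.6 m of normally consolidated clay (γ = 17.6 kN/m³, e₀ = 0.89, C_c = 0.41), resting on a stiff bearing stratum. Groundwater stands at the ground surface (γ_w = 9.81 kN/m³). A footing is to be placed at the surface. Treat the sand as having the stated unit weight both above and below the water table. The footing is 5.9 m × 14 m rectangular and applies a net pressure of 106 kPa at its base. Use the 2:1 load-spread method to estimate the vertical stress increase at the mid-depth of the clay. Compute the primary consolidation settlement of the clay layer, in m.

S_c ≈ 0.443 m

Mid-depth of clay below the ground surface: z = 1.7 + 6.6/2 = 5 m.
Total vertical stress at mid-clay: σ_v = 18.6×1.7 + 17.6×3.3 = 89.7 kPa.
Pore pressure: u = 9.81×(5 − 0) = 49.05 kPa.
Initial effective stress: σ'_0 = σ_v − u = 89.7 − 49.05 = 40.65 kPa.
Stress increase at mid-clay by the 2:1 spreading method:
Δσ = qBL/((B+z)(L+z)) = 106×5.9×14/((5.9+5)(14+5)) = 42.277 kPa
Final effective stress: σ'_f = σ'_0 + Δσ = 40.65 + 42.277 = 82.927 kPa.
Normally consolidated clay, so the full stress increment lies on the virgin compression line:
S_c = C_c·H/(1+e₀)·log₁₀(σ'_f/σ'_0) = 0.41×6.6/(1+0.89)×log₁₀(82.927/40.65)
    = 1.4317 × 0.30964 = 0.4433 m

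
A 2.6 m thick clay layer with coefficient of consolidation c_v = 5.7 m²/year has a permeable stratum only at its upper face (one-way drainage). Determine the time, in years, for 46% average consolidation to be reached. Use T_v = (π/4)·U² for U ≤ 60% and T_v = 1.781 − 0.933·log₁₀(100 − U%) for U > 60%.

Drainage path length: H_d = H = 2.6 m (single drainage).
U ≤ 60%: T_v = (π/4)·U² = (π/4)×0.46² = 0.16619.
t = T_v·H_d²/c_v = 0.16619×2.6²/5.7 = 0.1971 years.

t ≈ 0.197 years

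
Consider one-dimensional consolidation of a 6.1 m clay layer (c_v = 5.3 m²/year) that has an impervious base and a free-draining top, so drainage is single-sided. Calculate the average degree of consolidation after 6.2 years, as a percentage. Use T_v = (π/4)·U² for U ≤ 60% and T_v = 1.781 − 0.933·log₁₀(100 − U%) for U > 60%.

U ≈ 90.8 %

Drainage path length: H_d = H = 6.1 m (single drainage).
T_v = c_v·t/H_d² = 5.3×6.2/6.1² = 0.8831.
T_v = 0.8831 corresponds to the U > 60% branch:
U = 1 − 10^((1.781 − T_v)/0.933)/100 = 0.9083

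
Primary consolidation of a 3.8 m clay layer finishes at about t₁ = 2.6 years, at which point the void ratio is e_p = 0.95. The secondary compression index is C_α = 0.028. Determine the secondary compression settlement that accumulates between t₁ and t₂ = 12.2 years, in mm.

S_s ≈ 36.6 mm

Secondary compression: S_s = C_α·H/(1+e_p)·log₁₀(t₂/t₁)
S_s = 0.028×3.8/(1+0.95)×log₁₀(12.2/2.6)
    = 0.05456 × 0.6714 = 0.03663 m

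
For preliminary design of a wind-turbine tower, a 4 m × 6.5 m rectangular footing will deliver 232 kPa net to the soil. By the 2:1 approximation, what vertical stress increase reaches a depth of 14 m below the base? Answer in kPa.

Δσ_z ≈ 16.3 kPa

By the 2:1 method the load spreads at 1 horizontal : 2 vertical, so at depth z the loaded area has grown by z in each plan dimension:
Δσ = qBL/((B+z)(L+z)) = 232×4×6.5/((4+14)(6.5+14)) = 16.347 kPa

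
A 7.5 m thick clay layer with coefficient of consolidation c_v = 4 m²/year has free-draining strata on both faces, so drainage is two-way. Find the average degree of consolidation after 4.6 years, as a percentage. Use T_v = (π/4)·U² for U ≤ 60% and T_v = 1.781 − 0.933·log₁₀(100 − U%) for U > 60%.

Drainage path length: H_d = H/2 = 3.75 m (double drainage).
T_v = c_v·t/H_d² = 4×4.6/3.75² = 1.3084.
T_v = 1.3084 corresponds to the U > 60% branch:
U = 1 − 10^((1.781 − T_v)/0.933)/100 = 0.9679

U ≈ 96.8 %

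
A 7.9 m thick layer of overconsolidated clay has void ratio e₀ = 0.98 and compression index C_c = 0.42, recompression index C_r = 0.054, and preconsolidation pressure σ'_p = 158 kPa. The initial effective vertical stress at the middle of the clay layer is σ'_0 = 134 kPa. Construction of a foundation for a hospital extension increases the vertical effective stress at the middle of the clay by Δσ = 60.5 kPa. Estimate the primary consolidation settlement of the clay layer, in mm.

S_c ≈ 167 mm

Final effective stress: σ'_f = 134 + 60.5 = 194.5 kPa.
σ'_f = 194.5 > σ'_p = 158 kPa, so the stress path crosses the preconsolidation pressure — recompression up to σ'_p, then virgin compression beyond:
S_c = H/(1+e₀)·[C_r·log₁₀(σ'_p/σ'_0) + C_c·log₁₀(σ'_f/σ'_p)]
    = 7.9/1.98 × [0.054×log₁₀(158/134) + 0.42×log₁₀(194.5/158)]
    = 3.9899 × [0.0038638 + 0.03791] = 0.1667 m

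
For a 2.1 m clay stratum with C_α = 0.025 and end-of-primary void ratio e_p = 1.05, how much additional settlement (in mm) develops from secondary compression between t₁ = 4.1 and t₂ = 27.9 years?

S_s ≈ 21.3 mm

Secondary compression: S_s = C_α·H/(1+e_p)·log₁₀(t₂/t₁)
S_s = 0.025×2.1/(1+1.05)×log₁₀(27.9/4.1)
    = 0.02561 × 0.8328 = 0.02133 m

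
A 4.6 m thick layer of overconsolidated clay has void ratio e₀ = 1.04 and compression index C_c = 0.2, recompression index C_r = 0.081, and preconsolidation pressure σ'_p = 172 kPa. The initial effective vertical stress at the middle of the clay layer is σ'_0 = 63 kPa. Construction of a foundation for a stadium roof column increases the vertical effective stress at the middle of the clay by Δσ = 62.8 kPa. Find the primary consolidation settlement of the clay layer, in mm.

Final effective stress: σ'_f = 63 + 62.8 = 125.8 kPa.
σ'_f = 125.8 ≤ σ'_p = 172 kPa, so the clay remains overconsolidated and only the recompression index applies:
S_c = C_r·H/(1+e₀)·log₁₀(σ'_f/σ'_0) = 0.081×4.6/2.04×log₁₀(125.8/63)
    = 0.18265 × 0.30034 = 0.05486 m

S_c ≈ 54.9 mm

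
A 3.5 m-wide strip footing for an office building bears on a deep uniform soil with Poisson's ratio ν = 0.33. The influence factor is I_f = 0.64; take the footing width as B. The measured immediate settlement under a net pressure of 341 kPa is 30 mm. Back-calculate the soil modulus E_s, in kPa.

E_s ≈ 22700 kPa

S_e = q·B·(1−ν²)/E_s · I_f  ⇒  E_s = q·B·(1−ν²)·I_f / S_e.
E_s = 341 × 3.5 × 0.8911 × 0.64 / 0.03 = 22690 kPa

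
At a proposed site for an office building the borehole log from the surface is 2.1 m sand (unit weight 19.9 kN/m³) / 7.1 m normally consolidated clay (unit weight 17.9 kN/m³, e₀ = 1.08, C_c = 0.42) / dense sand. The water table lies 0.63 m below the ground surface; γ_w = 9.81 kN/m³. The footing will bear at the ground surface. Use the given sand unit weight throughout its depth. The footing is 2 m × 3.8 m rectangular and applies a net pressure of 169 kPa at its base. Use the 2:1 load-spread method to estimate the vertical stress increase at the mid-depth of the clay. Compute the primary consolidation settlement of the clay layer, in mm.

S_c ≈ 171 mm

Mid-depth of clay below the ground surface: z = 2.1 + 7.1/2 = 5.65 m.
Total vertical stress at mid-clay: σ_v = 19.9×2.1 + 17.9×3.55 = 105.33 kPa.
Pore pressure: u = 9.81×(5.65 − 0.63) = 49.246 kPa.
Initial effective stress: σ'_0 = σ_v − u = 105.33 − 49.246 = 56.084 kPa.
Stress increase at mid-clay by the 2:1 spreading method:
Δσ = qBL/((B+z)(L+z)) = 169×2×3.8/((2+5.65)(3.8+5.65)) = 17.767 kPa
Final effective stress: σ'_f = σ'_0 + Δσ = 56.084 + 17.767 = 73.851 kPa.
Normally consolidated clay, so the full stress increment lies on the virgin compression line:
S_c = C_c·H/(1+e₀)·log₁₀(σ'_f/σ'_0) = 0.42×7.1/(1+1.08)×log₁₀(73.851/56.084)
    = 1.4337 × 0.11952 = 0.1714 m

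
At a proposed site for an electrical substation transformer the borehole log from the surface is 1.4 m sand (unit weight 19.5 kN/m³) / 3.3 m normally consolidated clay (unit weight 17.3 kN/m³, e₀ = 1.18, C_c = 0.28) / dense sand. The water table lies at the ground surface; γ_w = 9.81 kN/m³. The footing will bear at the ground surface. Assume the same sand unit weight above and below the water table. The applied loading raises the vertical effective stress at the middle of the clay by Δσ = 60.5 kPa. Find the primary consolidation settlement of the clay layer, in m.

Mid-depth of clay below the ground surface: z = 1.4 + 3.3/2 = 3.05 m.
Total vertical stress at mid-clay: σ_v = 19.5×1.4 + 17.3×1.65 = 55.845 kPa.
Pore pressure: u = 9.81×(3.05 − 0) = 29.921 kPa.
Initial effective stress: σ'_0 = σ_v − u = 55.845 − 29.921 = 25.924 kPa.
Final effective stress: σ'_f = σ'_0 + Δσ = 25.924 + 60.5 = 86.424 kPa.
Normally consolidated clay, so the full stress increment lies on the virgin compression line:
S_c = C_c·H/(1+e₀)·log₁₀(σ'_f/σ'_0) = 0.28×3.3/(1+1.18)×log₁₀(86.424/25.924)
    = 0.42385 × 0.52293 = 0.2216 m

S_c ≈ 0.222 m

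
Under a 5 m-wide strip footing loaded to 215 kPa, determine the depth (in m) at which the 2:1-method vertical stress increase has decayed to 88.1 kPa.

z ≈ 7.2 m

2:1 spreading — at depth z the loaded area has grown by z in each plan dimension:
qB/(B+z) = Δσ_z ⇒ z = qB/Δσ_z − B = 215×5/88.1 − 5 = 7.202 m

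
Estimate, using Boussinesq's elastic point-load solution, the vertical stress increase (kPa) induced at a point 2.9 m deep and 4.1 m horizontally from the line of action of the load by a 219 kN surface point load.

Boussinesq vertical stress below a point load on an elastic half-space:
Δσ_z = 3P/(2πz²) · [1 + (r/z)²]^(−5/2)
r/z = 4.1/2.9 = 1.4138; [1+(r/z)²]^(−5/2) = 0.064214.
Δσ_z = 3×219/(2π×2.9²) × 0.064214 = 12.433 × 0.064214 = 0.7984 kPa

Δσ_z ≈ 0.798 kPa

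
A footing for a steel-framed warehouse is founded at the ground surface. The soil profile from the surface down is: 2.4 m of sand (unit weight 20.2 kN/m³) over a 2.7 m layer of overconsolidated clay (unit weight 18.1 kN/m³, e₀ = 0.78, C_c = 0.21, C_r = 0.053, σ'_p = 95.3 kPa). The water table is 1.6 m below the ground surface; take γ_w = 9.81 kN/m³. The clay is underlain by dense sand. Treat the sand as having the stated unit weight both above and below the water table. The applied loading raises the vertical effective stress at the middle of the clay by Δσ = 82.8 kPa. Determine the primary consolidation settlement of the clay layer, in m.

S_c ≈ 0.0691 m

Mid-depth of clay below the ground surface: z = 2.4 + 2.7/2 = 3.75 m.
Total vertical stress at mid-clay: σ_v = 20.2×2.4 + 18.1×1.35 = 72.915 kPa.
Pore pressure: u = 9.81×(3.75 − 1.6) = 21.091 kPa.
Initial effective stress: σ'_0 = σ_v − u = 72.915 − 21.091 = 51.824 kPa.
Final effective stress: σ'_f = 51.824 + 82.8 = 134.62 kPa.
σ'_f = 134.62 > σ'_p = 95.3 kPa, so the stress path crosses the preconsolidation pressure — recompression up to σ'_p, then virgin compression beyond:
S_c = H/(1+e₀)·[C_r·log₁₀(σ'_p/σ'_0) + C_c·log₁₀(σ'_f/σ'_p)]
    = 2.7/1.78 × [0.053×log₁₀(95.3/51.824) + 0.21×log₁₀(134.62/95.3)]
    = 1.5169 × [0.014022 + 0.031504] = 0.06906 m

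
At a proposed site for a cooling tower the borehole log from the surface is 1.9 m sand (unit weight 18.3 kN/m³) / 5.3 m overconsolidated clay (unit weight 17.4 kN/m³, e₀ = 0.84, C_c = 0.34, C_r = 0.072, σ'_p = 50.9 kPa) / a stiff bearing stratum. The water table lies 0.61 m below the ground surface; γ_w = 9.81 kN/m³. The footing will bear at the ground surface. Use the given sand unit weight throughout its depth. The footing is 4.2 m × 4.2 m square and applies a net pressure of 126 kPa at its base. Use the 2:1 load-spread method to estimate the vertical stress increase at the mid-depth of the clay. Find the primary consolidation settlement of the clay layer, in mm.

Mid-depth of clay below the ground surface: z = 1.9 + 5.3/2 = 4.55 m.
Total vertical stress at mid-clay: σ_v = 18.3×1.9 + 17.4×2.65 = 80.88 kPa.
Pore pressure: u = 9.81×(4.55 − 0.61) = 38.651 kPa.
Initial effective stress: σ'_0 = σ_v − u = 80.88 − 38.651 = 42.229 kPa.
Stress increase at mid-clay by the 2:1 spreading method:
Δσ = qBL/((B+z)(L+z)) = 126×4.2×4.2/((4.2+4.55)(4.2+4.55)) = 29.03 kPa
Final effective stress: σ'_f = 42.229 + 29.03 = 71.259 kPa.
σ'_f = 71.259 > σ'_p = 50.9 kPa, so the stress path crosses the preconsolidation pressure — recompression up to σ'_p, then virgin compression beyond:
S_c = H/(1+e₀)·[C_r·log₁₀(σ'_p/σ'_0) + C_c·log₁₀(σ'_f/σ'_p)]
    = 5.3/1.84 × [0.072×log₁₀(50.9/42.229) + 0.34×log₁₀(71.259/50.9)]
    = 2.8804 × [0.0058397 + 0.049681] = 0.1599 m

S_c ≈ 160 mm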